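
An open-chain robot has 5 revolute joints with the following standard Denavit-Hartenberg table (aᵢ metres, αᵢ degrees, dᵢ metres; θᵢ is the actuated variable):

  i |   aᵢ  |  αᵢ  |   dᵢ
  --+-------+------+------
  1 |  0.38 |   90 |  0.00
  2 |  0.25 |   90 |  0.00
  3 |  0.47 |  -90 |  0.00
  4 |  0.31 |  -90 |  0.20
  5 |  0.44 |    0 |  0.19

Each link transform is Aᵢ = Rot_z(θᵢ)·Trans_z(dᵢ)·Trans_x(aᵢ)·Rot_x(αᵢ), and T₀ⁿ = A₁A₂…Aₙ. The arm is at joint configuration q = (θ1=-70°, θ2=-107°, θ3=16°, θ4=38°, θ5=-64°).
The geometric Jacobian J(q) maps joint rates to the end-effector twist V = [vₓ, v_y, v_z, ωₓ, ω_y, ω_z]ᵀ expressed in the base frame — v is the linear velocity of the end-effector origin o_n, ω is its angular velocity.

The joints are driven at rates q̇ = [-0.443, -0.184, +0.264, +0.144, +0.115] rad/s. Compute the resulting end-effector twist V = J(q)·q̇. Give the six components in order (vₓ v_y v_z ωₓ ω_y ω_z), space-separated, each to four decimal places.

-0.4828 0.2282 0.1613 0.0152 0.1485 -0.2893

o_n = [-0.5324, -0.8148, -0.9052]
J₁: ẑ×o_n = [0.8148, -0.5324, 0.0000], ω = ẑ
J2: z=[-0.9397, -0.3420, 0.0000] o=[0.1300, -0.3571, 0.0000] → [0.3096, -0.8506, 0.2036, -0.9397, -0.3420, 0.0000]
J3: z=[-0.3271, 0.8986, 0.2924] o=[0.1050, -0.2884, -0.2391] → [-0.4447, -0.4042, 0.7449, -0.3271, 0.8986, 0.2924]
J4: z=[-0.8757, -0.4045, 0.2636] o=[-0.0619, -0.2086, -0.6711] → [0.2545, -0.3290, 0.3406, -0.8757, -0.4045, 0.2636]
J5: z=[0.4764, -0.8127, 0.3356] o=[-0.2614, -0.4195, -0.8988] → [0.1379, -0.0879, -0.4085, 0.4764, -0.8127, 0.3356]
V = J·q̇ = [-0.4828, 0.2282, 0.1613, 0.0152, 0.1485, -0.2893]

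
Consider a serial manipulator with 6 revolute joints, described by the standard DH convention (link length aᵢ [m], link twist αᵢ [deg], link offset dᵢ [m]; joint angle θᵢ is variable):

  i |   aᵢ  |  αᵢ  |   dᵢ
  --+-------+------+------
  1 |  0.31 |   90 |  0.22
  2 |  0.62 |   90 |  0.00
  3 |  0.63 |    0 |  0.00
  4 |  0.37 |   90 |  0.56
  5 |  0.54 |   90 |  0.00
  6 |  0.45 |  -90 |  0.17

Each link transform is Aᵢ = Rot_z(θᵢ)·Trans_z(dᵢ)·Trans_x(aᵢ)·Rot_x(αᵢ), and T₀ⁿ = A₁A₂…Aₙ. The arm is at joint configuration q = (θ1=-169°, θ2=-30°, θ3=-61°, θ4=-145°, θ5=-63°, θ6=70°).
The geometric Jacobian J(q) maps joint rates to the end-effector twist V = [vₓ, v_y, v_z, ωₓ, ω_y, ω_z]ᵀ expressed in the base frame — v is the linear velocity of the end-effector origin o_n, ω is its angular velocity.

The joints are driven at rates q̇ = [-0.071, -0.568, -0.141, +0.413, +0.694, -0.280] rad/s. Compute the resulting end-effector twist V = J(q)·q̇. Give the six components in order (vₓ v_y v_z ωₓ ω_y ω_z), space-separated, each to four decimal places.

0.7263 0.2827 0.0169 0.0964 0.1870 -0.4566

o_n = [-0.9194, -0.1146, 0.0217]
J₁: ẑ×o_n = [0.1146, -0.9194, 0.0000], ω = ẑ
J2: z=[-0.1908, 0.9816, 0.0000] o=[-0.3043, -0.0592, 0.2200] → [-0.1947, -0.0378, 0.6144, -0.1908, 0.9816, 0.0000]
J3: z=[0.4908, 0.0954, -0.8660] o=[-0.8314, -0.1616, -0.0900] → [0.0514, 0.0214, 0.0315, 0.4908, 0.0954, -0.8660]
J4: z=[0.4908, 0.0954, -0.8660] o=[-0.9859, -0.7530, -0.2427] → [0.5781, -0.1873, 0.3070, 0.4908, 0.0954, -0.8660]
J5: z=[-0.5442, 0.8098, -0.2192] o=[-0.4593, -0.4854, -0.5614] → [0.5535, 0.4182, 0.1709, -0.5442, 0.8098, -0.2192]
J6: z=[-0.8291, -0.5591, -0.0072] o=[-0.5286, -0.3894, -0.0346] → [-0.0295, 0.0495, -0.4463, -0.8291, -0.5591, -0.0072]
V = J·q̇ = [0.7263, 0.2827, 0.0169, 0.0964, 0.1870, -0.4566]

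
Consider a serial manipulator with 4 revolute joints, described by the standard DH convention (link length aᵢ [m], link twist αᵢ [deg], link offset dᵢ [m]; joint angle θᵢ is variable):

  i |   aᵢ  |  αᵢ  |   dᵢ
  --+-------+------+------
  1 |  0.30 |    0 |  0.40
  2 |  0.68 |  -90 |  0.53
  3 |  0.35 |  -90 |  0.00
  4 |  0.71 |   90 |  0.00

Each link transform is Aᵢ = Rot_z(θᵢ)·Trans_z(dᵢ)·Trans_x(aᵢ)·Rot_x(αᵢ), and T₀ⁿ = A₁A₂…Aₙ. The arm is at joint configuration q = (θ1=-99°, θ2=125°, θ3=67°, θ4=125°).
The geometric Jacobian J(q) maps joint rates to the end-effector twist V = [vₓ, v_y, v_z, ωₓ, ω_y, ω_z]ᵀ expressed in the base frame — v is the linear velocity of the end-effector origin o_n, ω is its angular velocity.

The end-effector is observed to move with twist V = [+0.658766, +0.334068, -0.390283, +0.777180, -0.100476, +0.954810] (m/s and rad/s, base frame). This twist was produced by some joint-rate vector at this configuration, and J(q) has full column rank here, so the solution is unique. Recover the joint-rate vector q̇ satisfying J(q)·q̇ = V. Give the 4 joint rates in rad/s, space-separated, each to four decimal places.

o_n = [0.7991, -0.5308, 0.9827]
J₁: ẑ×o_n = [0.5308, 0.7991, -0.0000], ω = ẑ
J2: z=[0.0000, 0.0000, 1.0000] o=[-0.0469, -0.2963, 0.4000] → [0.2344, 0.8460, -0.0000, 0.0000, 0.0000, 1.0000]
J3: z=[-0.4384, 0.8988, 0.0000] o=[0.5642, 0.0018, 0.9300] → [0.0474, 0.0231, 0.0224, -0.4384, 0.8988, 0.0000]
J4: z=[-0.8273, -0.4035, -0.3907] o=[0.6872, 0.0617, 0.6078] → [-0.3828, 0.2664, 0.5354, -0.8273, -0.4035, -0.3907]
q̇ = J⁺·V = [0.8380, -0.1610, -0.4310, -0.7110]

0.8380 -0.1610 -0.4310 -0.7110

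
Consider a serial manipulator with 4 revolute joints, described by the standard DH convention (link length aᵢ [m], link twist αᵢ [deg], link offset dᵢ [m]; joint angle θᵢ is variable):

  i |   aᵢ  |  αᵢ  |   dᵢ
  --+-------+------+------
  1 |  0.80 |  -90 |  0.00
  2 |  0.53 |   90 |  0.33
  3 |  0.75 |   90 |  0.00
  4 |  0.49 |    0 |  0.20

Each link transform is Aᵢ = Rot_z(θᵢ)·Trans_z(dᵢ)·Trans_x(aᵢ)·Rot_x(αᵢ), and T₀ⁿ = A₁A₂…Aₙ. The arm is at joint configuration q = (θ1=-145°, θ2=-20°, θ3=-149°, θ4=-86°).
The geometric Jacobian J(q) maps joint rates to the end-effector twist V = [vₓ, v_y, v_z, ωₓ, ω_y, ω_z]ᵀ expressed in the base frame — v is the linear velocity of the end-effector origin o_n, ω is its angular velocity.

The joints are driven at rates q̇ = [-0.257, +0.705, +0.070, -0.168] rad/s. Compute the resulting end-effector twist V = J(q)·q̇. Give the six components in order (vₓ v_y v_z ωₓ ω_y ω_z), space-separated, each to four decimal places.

o_n = [-0.5476, -0.5025, -0.5432]
J₁: ẑ×o_n = [0.5025, -0.5476, 0.0000], ω = ẑ
J2: z=[0.5736, -0.8192, 0.0000] o=[-0.6553, -0.4589, 0.0000] → [0.4450, 0.3116, 0.0632, 0.5736, -0.8192, 0.0000]
J3: z=[0.2802, 0.1962, 0.9397] o=[-0.8740, -1.0148, 0.1813] → [-0.6236, 0.5097, 0.0795, 0.2802, 0.1962, 0.9397]
J4: z=[0.8881, -0.4246, -0.1762] o=[-0.6007, -0.3519, -0.0386] → [0.1877, 0.4388, -0.1112, 0.8881, -0.4246, -0.1762]
V = J·q̇ = [0.1094, 0.3223, 0.0688, 0.2748, -0.4924, -0.1616]

0.1094 0.3223 0.0688 0.2748 -0.4924 -0.1616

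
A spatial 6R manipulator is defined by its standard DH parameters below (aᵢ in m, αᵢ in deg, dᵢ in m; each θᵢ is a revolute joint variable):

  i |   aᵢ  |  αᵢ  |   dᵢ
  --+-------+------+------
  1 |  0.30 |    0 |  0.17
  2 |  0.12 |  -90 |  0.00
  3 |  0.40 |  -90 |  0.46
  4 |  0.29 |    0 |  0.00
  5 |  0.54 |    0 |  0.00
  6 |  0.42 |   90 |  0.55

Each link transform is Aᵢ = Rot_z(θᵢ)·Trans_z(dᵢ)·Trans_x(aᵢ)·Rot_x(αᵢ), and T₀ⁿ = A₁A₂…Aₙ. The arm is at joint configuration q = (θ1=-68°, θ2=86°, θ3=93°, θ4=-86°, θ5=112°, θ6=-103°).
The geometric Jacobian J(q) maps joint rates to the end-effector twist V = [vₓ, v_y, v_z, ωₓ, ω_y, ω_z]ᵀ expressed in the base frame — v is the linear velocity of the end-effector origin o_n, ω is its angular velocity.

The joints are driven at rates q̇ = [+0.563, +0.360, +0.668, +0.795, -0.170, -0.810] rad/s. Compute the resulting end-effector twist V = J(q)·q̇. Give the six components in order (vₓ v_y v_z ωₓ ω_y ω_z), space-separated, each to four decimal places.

o_n = [-0.6305, 0.4497, -0.7999]
J₁: ẑ×o_n = [-0.4497, -0.6305, 0.0000], ω = ẑ
J2: z=[0.0000, 0.0000, 1.0000] o=[0.1124, -0.2782, 0.1700] → [-0.7279, -0.7429, 0.0000, 0.0000, 0.0000, 1.0000]
J3: z=[-0.3090, 0.9511, 0.0000] o=[0.2265, -0.2411, 0.1700] → [-0.9224, -0.2997, 0.6016, -0.3090, 0.9511, 0.0000]
J4: z=[-0.9498, -0.3086, 0.0523] o=[0.0645, 0.1899, -0.2295] → [0.1624, -0.5782, -0.4612, -0.9498, -0.3086, 0.0523]
J5: z=[-0.9498, -0.3086, 0.0523] o=[-0.0260, 0.4648, -0.2497] → [0.1706, -0.5542, -0.1723, -0.9498, -0.3086, 0.0523]
J6: z=[-0.9498, -0.3086, 0.0523] o=[0.0230, 0.2318, -0.7343] → [0.0088, -0.0965, -0.4087, -0.9498, -0.3086, 0.0523]
V = J·q̇ = [-1.0384, -1.1099, 0.3955, -0.0307, 0.6924, 0.9133]

-1.0384 -1.1099 0.3955 -0.0307 0.6924 0.9133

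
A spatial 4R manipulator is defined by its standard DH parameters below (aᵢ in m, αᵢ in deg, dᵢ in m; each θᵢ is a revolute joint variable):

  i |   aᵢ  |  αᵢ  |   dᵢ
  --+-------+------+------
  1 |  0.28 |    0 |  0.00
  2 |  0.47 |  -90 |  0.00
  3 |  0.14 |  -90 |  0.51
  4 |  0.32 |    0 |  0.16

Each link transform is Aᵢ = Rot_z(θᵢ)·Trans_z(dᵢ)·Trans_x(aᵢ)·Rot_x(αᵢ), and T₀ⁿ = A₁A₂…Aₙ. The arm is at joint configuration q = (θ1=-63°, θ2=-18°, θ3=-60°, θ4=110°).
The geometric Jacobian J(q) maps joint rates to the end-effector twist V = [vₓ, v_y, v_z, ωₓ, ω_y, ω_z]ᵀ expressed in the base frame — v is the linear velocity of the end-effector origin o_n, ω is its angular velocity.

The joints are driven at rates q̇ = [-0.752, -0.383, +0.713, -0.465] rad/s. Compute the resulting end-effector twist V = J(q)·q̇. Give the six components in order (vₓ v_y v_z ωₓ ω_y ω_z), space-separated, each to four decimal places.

o_n = [0.4314, -0.8329, -0.0535]
J₁: ẑ×o_n = [0.8329, 0.4314, -0.0000], ω = ẑ
J2: z=[0.0000, 0.0000, 1.0000] o=[0.1271, -0.2495, 0.0000] → [0.5834, 0.3043, -0.0000, 0.0000, 0.0000, 1.0000]
J3: z=[0.9877, 0.1564, 0.0000] o=[0.2006, -0.7137, 0.0000] → [-0.0084, 0.0529, -0.1538, 0.9877, 0.1564, 0.0000]
J4: z=[0.1355, -0.8554, -0.5000] o=[0.7153, -0.7031, 0.1212] → [0.0846, 0.1656, -0.2604, 0.1355, -0.8554, -0.5000]
V = J·q̇ = [-0.8951, -0.4803, 0.0114, 0.6412, 0.5093, -0.9025]

-0.8951 -0.4803 0.0114 0.6412 0.5093 -0.9025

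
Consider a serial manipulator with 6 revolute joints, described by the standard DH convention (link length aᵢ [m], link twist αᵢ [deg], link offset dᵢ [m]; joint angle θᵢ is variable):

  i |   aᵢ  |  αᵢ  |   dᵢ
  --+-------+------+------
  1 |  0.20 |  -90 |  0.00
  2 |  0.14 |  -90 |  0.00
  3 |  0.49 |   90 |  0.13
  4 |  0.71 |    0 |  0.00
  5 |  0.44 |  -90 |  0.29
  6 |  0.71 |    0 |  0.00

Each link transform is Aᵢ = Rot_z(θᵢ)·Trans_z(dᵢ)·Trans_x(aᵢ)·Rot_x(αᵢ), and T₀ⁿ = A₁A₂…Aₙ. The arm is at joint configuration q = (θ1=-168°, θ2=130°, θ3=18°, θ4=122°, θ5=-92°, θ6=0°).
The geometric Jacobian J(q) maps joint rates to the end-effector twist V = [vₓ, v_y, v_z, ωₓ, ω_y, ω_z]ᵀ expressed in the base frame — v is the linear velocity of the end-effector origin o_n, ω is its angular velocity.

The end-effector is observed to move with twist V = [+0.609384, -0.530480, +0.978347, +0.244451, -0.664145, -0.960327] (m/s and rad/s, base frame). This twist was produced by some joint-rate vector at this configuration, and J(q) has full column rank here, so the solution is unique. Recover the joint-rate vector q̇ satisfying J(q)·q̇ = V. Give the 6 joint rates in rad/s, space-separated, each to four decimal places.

o_n = [1.5778, 0.4040, -0.1442]
J₁: ẑ×o_n = [-0.4040, 1.5778, 0.0000], ω = ẑ
J2: z=[0.2079, -0.9781, 0.0000] o=[-0.1956, -0.0416, 0.0000] → [0.1410, 0.0300, 1.8273, 0.2079, -0.9781, 0.0000]
J3: z=[0.7493, 0.1593, 0.6428] o=[-0.1076, -0.0229, -0.1072] → [-0.2802, 1.1110, 0.0514, 0.7493, 0.1593, 0.6428]
J4: z=[0.3920, -0.8890, -0.2367] o=[0.2513, 0.2082, -0.3807] → [-0.1639, -0.4067, 1.2559, 0.3920, -0.8890, -0.2367]
J5: z=[0.3920, -0.8890, -0.2367] o=[0.5017, 0.1426, 0.2805] → [0.4394, -0.0883, 1.0591, 0.3920, -0.8890, -0.2367]
J6: z=[0.3821, -0.0768, 0.9209] o=[0.9836, 0.0834, 0.0756] → [-0.2783, 0.6312, 0.1681, 0.3821, -0.0768, 0.9209]
q̇ = J⁺·V = [-0.2540, 0.2770, 0.3950, -0.1180, 0.7080, -0.8910]

-0.2540 0.2770 0.3950 -0.1180 0.7080 -0.8910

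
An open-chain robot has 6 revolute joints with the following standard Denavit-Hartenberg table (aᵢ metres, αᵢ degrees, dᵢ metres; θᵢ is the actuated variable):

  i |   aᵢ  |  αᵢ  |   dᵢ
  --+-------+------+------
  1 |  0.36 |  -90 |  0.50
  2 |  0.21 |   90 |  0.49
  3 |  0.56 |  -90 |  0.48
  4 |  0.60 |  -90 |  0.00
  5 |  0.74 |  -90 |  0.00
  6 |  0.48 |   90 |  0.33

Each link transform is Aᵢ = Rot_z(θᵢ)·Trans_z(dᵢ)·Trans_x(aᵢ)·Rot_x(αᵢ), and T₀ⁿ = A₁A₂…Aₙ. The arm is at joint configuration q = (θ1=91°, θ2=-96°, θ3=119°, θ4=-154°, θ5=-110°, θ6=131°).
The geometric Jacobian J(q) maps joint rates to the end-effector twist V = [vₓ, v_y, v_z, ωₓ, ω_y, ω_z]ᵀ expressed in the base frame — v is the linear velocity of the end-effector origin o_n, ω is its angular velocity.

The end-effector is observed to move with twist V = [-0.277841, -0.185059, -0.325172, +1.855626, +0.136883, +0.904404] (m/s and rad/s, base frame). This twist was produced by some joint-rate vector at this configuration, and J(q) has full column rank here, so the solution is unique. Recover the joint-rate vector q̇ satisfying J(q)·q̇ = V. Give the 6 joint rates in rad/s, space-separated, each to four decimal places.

0.7560 -0.7390 -0.0760 0.0880 -0.4970 0.9790

o_n = [0.0107, -0.1164, 0.3500]
J₁: ẑ×o_n = [0.1164, 0.0107, -0.0000], ω = ẑ
J2: z=[-0.9998, -0.0175, 0.0000] o=[-0.0063, 0.3599, 0.5000] → [0.0026, -0.1500, 0.4766, -0.9998, -0.0175, 0.0000]
J3: z=[0.0174, -0.9944, -0.1045] o=[-0.4958, 0.3294, 0.7088] → [0.3102, -0.0467, 0.4959, 0.0174, -0.9944, -0.1045]
J4: z=[0.4831, 0.0999, -0.8698] o=[-0.9777, -0.1280, 0.3887] → [0.0063, -0.8410, -0.0931, 0.4831, 0.0999, -0.8698]
J5: z=[-0.3681, -0.8782, -0.3053] o=[-0.5011, -0.4087, 0.6212] → [0.3274, -0.2561, 0.3418, -0.3681, -0.8782, -0.3053]
J6: z=[0.9117, -0.4054, 0.0667] o=[-0.3662, -0.2208, -0.0817] → [-0.1820, -0.3685, 0.2480, 0.9117, -0.4054, 0.0667]
q̇ = J⁺·V = [0.7560, -0.7390, -0.0760, 0.0880, -0.4970, 0.9790]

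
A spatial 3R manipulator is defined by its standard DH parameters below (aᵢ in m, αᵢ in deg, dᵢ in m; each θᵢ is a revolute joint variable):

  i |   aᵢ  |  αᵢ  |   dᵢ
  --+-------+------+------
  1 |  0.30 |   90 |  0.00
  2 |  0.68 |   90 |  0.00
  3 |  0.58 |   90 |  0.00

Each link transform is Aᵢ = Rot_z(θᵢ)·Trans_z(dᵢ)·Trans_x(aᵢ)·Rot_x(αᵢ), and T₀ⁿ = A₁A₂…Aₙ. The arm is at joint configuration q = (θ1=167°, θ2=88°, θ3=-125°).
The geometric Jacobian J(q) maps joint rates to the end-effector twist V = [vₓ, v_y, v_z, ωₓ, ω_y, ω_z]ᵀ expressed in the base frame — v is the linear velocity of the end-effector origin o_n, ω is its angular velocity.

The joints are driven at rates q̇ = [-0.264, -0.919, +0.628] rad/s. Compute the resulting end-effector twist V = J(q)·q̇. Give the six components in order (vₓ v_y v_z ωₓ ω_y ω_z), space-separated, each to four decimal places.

-0.4716 -0.0210 0.2870 -0.8183 -0.7543 -0.2859

o_n = [-0.4110, -0.3927, 0.3471]
J₁: ẑ×o_n = [0.3927, -0.4110, 0.0000], ω = ẑ
J2: z=[0.2250, 0.9744, 0.0000] o=[-0.2923, 0.0675, 0.0000] → [0.3382, -0.0781, 0.0121, 0.2250, 0.9744, 0.0000]
J3: z=[-0.9738, 0.2248, -0.0349] o=[-0.3154, 0.0728, 0.6796] → [-0.0910, -0.3204, 0.4748, -0.9738, 0.2248, -0.0349]
V = J·q̇ = [-0.4716, -0.0210, 0.2870, -0.8183, -0.7543, -0.2859]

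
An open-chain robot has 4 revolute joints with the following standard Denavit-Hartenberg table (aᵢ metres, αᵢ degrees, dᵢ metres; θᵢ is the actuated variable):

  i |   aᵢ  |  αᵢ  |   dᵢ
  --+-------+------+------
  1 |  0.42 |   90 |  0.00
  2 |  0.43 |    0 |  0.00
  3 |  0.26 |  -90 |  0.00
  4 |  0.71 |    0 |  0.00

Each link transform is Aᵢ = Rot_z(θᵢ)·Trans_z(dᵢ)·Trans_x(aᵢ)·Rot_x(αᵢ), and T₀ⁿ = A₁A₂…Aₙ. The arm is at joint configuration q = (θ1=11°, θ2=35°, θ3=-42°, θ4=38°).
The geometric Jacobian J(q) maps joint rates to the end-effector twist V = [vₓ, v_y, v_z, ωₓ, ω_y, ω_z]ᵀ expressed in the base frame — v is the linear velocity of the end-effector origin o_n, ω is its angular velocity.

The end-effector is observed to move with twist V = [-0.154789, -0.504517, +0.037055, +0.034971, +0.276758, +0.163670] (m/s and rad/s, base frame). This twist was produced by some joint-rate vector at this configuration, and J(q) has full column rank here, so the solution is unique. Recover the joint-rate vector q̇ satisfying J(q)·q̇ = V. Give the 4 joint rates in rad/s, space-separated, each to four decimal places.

o_n = [1.4731, 0.7316, 0.1468]
J₁: ẑ×o_n = [-0.7316, 1.4731, 0.0000], ω = ẑ
J2: z=[0.1908, -0.9816, 0.0000] o=[0.4123, 0.0801, 0.0000] → [-0.1441, -0.0280, 1.1656, 0.1908, -0.9816, 0.0000]
J3: z=[0.1908, -0.9816, 0.0000] o=[0.7580, 0.1473, 0.2466] → [0.0980, 0.0191, 0.8134, 0.1908, -0.9816, 0.0000]
J4: z=[0.1196, 0.0233, 0.9925] o=[1.0114, 0.1966, 0.2150] → [-0.5326, 0.4664, 0.0533, 0.1196, 0.0233, 0.9925]
q̇ = J⁺·V = [-0.5460, 0.6090, -0.8740, 0.7150]

-0.5460 0.6090 -0.8740 0.7150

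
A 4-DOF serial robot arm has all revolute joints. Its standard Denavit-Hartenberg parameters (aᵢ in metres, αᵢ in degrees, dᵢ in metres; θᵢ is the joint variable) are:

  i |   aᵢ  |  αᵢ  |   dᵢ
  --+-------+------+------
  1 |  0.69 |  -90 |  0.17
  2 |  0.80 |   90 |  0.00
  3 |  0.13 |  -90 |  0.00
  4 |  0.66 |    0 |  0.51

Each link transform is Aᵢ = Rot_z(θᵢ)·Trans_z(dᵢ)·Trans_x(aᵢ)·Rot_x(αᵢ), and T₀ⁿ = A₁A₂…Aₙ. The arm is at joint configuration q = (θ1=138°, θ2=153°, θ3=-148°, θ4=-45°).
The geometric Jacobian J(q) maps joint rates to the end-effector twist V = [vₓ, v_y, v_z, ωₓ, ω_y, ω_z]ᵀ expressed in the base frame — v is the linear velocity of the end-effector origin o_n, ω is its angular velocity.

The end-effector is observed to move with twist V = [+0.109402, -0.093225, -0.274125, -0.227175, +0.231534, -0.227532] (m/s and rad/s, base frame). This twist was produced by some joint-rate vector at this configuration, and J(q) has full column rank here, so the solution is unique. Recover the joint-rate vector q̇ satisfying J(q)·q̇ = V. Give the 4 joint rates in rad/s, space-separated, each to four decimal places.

0.3460 -0.0650 0.6580 -0.0530

o_n = [0.2044, 0.8235, -0.5020]
J₁: ẑ×o_n = [-0.8235, 0.2044, 0.0000], ω = ẑ
J2: z=[-0.6691, -0.7431, 0.0000] o=[-0.5128, 0.4617, 0.1700] → [0.4994, -0.4496, 0.2909, -0.6691, -0.7431, 0.0000]
J3: z=[-0.3374, 0.3038, -0.8910] o=[0.0169, -0.0153, -0.1932] → [0.6535, -0.2712, -0.3399, -0.3374, 0.3038, -0.8910]
J4: z=[0.9183, 0.3143, -0.2406] o=[-0.0100, 0.1017, -0.1431] → [0.0609, 0.2780, 0.5955, 0.9183, 0.3143, -0.2406]
q̇ = J⁺·V = [0.3460, -0.0650, 0.6580, -0.0530]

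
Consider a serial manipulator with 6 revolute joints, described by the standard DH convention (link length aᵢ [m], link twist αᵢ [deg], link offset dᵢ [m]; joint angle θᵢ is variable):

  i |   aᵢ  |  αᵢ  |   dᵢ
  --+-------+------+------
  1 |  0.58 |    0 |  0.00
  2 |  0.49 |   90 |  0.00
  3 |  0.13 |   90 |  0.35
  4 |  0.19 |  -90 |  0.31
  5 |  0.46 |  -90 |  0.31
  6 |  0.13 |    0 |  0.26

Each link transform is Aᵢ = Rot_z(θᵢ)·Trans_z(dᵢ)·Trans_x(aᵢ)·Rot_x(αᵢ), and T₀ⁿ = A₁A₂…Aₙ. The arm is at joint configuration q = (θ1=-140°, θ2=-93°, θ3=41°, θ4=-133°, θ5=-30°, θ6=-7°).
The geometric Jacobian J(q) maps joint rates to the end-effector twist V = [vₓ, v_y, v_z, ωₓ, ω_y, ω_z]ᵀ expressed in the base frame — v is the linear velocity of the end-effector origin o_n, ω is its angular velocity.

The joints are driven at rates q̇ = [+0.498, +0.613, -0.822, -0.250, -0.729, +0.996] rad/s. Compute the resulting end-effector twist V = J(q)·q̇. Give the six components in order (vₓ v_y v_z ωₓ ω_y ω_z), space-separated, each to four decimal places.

0.2839 -1.1134 -0.6212 0.2854 -1.5237 1.3781

o_n = [-1.1819, -0.1904, -0.4161]
J₁: ẑ×o_n = [0.1904, -1.1819, 0.0000], ω = ẑ
J2: z=[0.0000, 0.0000, 1.0000] o=[-0.4443, -0.3728, 0.0000] → [-0.1824, -0.7376, 0.0000, 0.0000, 0.0000, 1.0000]
J3: z=[0.7986, 0.6018, 0.0000] o=[-0.7392, 0.0185, 0.0000] → [-0.2504, 0.3323, 0.0996, 0.7986, 0.6018, 0.0000]
J4: z=[-0.3948, 0.5240, -0.7547] o=[-0.5187, 0.3075, 0.0853] → [-0.6385, 0.3026, 0.5441, -0.3948, 0.5240, -0.7547]
J5: z=[-0.8768, 0.0304, 0.4798] o=[-0.6932, 0.3082, -0.2337] → [0.2337, -0.3944, 0.4521, -0.8768, 0.0304, 0.4798]
J6: z=[0.2048, -0.8794, 0.4299] o=[-1.1652, 0.0990, -0.4368] → [0.1062, -0.0114, -0.0740, 0.2048, -0.8794, 0.4299]
V = J·q̇ = [0.2839, -1.1134, -0.6212, 0.2854, -1.5237, 1.3781]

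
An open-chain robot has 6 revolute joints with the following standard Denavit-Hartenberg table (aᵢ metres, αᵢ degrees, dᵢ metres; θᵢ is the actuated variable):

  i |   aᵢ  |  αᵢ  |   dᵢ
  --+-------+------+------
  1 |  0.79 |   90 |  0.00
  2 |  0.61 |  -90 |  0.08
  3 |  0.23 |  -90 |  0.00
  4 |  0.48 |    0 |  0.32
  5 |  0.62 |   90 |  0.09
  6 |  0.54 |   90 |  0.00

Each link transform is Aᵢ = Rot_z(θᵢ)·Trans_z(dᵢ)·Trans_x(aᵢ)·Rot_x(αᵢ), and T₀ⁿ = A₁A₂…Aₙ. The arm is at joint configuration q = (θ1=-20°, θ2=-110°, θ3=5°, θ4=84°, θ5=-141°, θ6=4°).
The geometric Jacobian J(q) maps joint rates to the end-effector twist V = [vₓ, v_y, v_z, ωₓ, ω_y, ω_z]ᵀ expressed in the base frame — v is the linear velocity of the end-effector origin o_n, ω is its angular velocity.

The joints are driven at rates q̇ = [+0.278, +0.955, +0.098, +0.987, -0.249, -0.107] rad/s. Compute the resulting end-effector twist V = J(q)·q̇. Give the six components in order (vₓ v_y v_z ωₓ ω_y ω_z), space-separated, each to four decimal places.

0.8540 -0.0368 -0.0529 -0.0455 -0.2090 0.2409

o_n = [0.8560, 0.1624, -1.5587]
J₁: ẑ×o_n = [-0.1624, 0.8560, 0.0000], ω = ẑ
J2: z=[-0.3420, -0.9397, 0.0000] o=[0.7424, -0.2702, 0.0000] → [1.4647, -0.5331, -0.0412, -0.3420, -0.9397, 0.0000]
J3: z=[0.8830, -0.3214, -0.3420] o=[0.5189, -0.2740, -0.5732] → [0.4660, 0.7549, 0.4937, 0.8830, -0.3214, -0.3420]
J4: z=[0.3687, 0.9259, 0.0819] o=[0.4522, -0.2284, -0.7885] → [-0.7451, 0.3170, -0.2298, 0.3687, 0.9259, 0.0819]
J5: z=[0.3687, 0.9259, 0.0819] o=[0.1341, 0.2313, -0.6460] → [-0.8394, 0.3956, -0.6938, 0.3687, 0.9259, 0.0819]
J6: z=[0.7244, -0.3415, 0.5988] o=[0.5283, 0.2145, -1.1326] → [0.1767, 0.5049, 0.0741, 0.7244, -0.3415, 0.5988]
V = J·q̇ = [0.8540, -0.0368, -0.0529, -0.0455, -0.2090, 0.2409]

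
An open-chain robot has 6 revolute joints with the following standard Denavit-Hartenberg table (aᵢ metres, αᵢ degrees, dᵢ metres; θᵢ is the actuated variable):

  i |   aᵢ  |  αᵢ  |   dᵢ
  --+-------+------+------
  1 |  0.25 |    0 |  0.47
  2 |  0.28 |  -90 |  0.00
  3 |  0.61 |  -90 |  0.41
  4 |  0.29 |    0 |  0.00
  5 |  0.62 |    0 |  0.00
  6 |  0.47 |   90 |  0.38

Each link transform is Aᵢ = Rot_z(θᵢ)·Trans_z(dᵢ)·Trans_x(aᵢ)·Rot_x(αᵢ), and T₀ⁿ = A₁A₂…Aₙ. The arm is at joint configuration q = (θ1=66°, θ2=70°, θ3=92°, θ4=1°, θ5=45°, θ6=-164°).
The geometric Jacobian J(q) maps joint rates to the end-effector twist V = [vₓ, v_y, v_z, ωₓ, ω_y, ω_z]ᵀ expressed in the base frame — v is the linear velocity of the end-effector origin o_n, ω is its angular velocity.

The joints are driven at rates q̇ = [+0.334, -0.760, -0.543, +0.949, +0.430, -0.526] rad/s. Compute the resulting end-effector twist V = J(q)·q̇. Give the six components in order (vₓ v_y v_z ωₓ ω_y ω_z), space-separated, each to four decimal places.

-0.1937 1.0118 0.0384 0.9904 -0.2016 -0.3962

o_n = [-0.0584, -0.1368, -0.6261]
J₁: ẑ×o_n = [0.1368, -0.0584, 0.0000], ω = ẑ
J2: z=[0.0000, 0.0000, 1.0000] o=[0.1017, 0.2284, 0.4700] → [0.3652, -0.1601, 0.0000, 0.0000, 0.0000, 1.0000]
J3: z=[-0.6947, -0.7193, 0.0000] o=[-0.0997, 0.4229, 0.4700] → [0.7884, -0.7614, 0.4185, -0.6947, -0.7193, 0.0000]
J4: z=[0.7189, -0.6942, 0.0349] o=[-0.3692, 0.1132, -0.1396] → [0.3464, 0.3605, 0.0360, 0.7189, -0.6942, 0.0349]
J5: z=[0.7189, -0.6942, 0.0349] o=[-0.3584, 0.1098, -0.4294] → [0.1451, 0.1518, 0.0310, 0.7189, -0.6942, 0.0349]
J6: z=[0.7189, -0.6942, 0.0349] o=[-0.0378, 0.4202, -0.8598] → [-0.1429, -0.1688, -0.4147, 0.7189, -0.6942, 0.0349]
V = J·q̇ = [-0.1937, 1.0118, 0.0384, 0.9904, -0.2016, -0.3962]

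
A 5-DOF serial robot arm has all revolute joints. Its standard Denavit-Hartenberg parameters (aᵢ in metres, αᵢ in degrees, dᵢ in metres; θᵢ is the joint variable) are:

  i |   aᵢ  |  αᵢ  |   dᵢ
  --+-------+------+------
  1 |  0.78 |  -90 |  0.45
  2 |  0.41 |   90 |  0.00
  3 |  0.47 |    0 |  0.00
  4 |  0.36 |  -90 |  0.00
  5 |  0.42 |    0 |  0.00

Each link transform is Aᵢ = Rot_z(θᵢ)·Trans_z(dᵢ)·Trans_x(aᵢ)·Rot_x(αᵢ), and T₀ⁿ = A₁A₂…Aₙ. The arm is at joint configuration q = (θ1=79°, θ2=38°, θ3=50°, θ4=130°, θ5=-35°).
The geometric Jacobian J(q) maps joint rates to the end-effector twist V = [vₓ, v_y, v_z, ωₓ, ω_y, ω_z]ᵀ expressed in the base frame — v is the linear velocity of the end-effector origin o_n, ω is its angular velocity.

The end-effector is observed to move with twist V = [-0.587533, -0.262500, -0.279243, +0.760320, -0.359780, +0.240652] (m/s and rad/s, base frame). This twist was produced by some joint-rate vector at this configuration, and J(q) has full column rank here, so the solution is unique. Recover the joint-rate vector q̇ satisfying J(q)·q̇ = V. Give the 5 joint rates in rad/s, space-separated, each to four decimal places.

o_n = [-0.1751, 0.9862, 0.6349]
J₁: ẑ×o_n = [-0.9862, -0.1751, 0.0000], ω = ẑ
J2: z=[-0.9816, 0.1908, 0.0000] o=[0.1488, 0.7657, 0.4500] → [0.0353, 0.1815, -0.1547, -0.9816, 0.1908, 0.0000]
J3: z=[0.1175, 0.6044, 0.7880] o=[0.2105, 1.0828, 0.1976] → [0.3404, -0.3552, 0.2217, 0.1175, 0.6044, 0.7880]
J4: z=[0.1175, 0.6044, 0.7880] o=[-0.0975, 1.3852, 0.0116] → [0.6911, -0.1343, -0.0000, 0.1175, 0.6044, 0.7880]
J5: z=[0.9816, -0.1908, 0.0000] o=[-0.1517, 1.1067, 0.2332] → [-0.0766, -0.3943, -0.1228, 0.9816, -0.1908, 0.0000]
q̇ = J⁺·V = [0.5070, 0.1560, -0.6130, 0.2750, 0.9710]

0.5070 0.1560 -0.6130 0.2750 0.9710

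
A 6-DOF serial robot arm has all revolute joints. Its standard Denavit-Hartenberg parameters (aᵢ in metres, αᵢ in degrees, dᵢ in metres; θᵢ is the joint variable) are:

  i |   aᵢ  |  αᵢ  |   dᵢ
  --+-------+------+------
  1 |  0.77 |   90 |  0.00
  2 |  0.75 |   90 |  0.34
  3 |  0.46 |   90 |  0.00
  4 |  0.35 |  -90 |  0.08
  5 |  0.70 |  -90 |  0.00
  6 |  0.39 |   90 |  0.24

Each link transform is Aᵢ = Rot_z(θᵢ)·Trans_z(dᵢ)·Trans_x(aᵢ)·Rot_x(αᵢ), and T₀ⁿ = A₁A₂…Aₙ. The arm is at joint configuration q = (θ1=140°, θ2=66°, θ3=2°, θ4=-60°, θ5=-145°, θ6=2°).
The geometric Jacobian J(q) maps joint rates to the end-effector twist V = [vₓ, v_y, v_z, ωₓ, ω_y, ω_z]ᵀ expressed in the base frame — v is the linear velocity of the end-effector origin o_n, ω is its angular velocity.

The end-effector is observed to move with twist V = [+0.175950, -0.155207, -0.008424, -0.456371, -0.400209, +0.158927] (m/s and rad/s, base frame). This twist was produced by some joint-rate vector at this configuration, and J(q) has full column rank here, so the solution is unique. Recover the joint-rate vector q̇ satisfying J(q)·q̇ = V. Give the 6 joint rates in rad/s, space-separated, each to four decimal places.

-0.0980 -0.0180 0.0100 0.3740 0.2030 0.2650

o_n = [-1.5057, 0.5422, 0.7983]
J₁: ẑ×o_n = [-0.5422, -1.5057, 0.0000], ω = ẑ
J2: z=[0.6428, 0.7660, 0.0000] o=[-0.5899, 0.4949, 0.0000] → [0.6116, -0.5132, 0.7319, 0.6428, 0.7660, 0.0000]
J3: z=[-0.6998, 0.5872, -0.4067] o=[-0.6050, 0.9515, 0.6852] → [-0.1000, 0.4456, 0.8154, -0.6998, 0.5872, -0.4067]
J4: z=[-0.6533, -0.7565, 0.0319] o=[-0.7379, 1.0840, 1.1051] → [0.2494, -0.2249, -0.2269, -0.6533, -0.7565, 0.0319]
J5: z=[-0.6002, 0.5430, 0.5873] o=[-0.6286, 0.8959, 1.3907] → [-0.1140, -0.8707, 0.6886, -0.6002, 0.5430, 0.5873]
J6: z=[-0.2704, -0.8287, 0.4900] o=[-1.1556, 0.8012, 0.9398] → [0.2442, -0.2098, -0.2201, -0.2704, -0.8287, 0.4900]
q̇ = J⁺·V = [-0.0980, -0.0180, 0.0100, 0.3740, 0.2030, 0.2650]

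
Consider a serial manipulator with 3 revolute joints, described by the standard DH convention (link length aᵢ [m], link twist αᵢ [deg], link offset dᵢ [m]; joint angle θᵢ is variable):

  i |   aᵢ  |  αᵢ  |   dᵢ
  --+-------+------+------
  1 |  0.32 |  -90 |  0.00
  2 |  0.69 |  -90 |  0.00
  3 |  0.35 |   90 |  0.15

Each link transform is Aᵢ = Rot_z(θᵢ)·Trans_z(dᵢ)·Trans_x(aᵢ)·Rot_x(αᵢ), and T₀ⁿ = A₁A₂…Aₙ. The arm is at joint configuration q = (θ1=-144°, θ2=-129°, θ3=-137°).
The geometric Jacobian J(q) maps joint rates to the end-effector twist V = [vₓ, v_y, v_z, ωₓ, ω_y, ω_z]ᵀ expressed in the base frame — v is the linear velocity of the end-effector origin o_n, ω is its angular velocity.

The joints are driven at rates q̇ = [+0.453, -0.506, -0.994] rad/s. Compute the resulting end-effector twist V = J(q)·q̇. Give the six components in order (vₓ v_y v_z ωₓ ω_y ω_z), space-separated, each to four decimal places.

0.0374 0.2501 -0.2636 0.3275 0.8634 -0.1725

o_n = [0.0081, -0.2892, 0.4317]
J₁: ẑ×o_n = [0.2892, 0.0081, -0.0000], ω = ẑ
J2: z=[0.5878, -0.8090, 0.0000] o=[-0.2589, -0.1881, 0.0000] → [-0.3493, -0.2537, 0.1566, 0.5878, -0.8090, 0.0000]
J3: z=[-0.6287, -0.4568, 0.6293] o=[0.0924, 0.0671, 0.5362] → [0.2720, -0.1188, 0.1855, -0.6287, -0.4568, 0.6293]
V = J·q̇ = [0.0374, 0.2501, -0.2636, 0.3275, 0.8634, -0.1725]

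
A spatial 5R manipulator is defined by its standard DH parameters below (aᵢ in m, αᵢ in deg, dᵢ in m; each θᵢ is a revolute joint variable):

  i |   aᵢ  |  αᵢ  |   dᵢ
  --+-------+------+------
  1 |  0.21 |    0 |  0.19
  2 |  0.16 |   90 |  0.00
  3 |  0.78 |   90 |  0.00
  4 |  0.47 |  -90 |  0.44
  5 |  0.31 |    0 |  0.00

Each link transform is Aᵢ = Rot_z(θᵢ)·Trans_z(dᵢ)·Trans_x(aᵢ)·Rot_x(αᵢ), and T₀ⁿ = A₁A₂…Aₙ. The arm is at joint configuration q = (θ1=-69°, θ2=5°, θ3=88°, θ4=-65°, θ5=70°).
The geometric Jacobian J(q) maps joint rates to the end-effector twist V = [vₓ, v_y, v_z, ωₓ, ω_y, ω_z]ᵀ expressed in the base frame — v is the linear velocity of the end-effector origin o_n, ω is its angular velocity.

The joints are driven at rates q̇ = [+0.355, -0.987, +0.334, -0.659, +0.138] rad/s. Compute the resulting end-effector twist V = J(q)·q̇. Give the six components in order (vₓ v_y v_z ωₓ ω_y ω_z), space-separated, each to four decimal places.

-0.0308 0.0191 -0.2987 -0.6394 0.4160 -0.4840

o_n = [0.6954, -0.2767, 1.2076]
J₁: ẑ×o_n = [0.2767, 0.6954, -0.0000], ω = ẑ
J2: z=[0.0000, 0.0000, 1.0000] o=[0.0753, -0.1961, 0.1900] → [0.0806, 0.6202, -0.0000, 0.0000, 0.0000, 1.0000]
J3: z=[-0.8988, -0.4384, 0.0000] o=[0.1454, -0.3399, 0.1900] → [-0.4461, 0.9146, 0.1843, -0.8988, -0.4384, 0.0000]
J4: z=[0.4381, -0.8982, -0.0349] o=[0.1573, -0.3643, 0.9695] → [-0.2108, -0.1231, 0.5217, 0.4381, -0.8982, -0.0349]
J5: z=[-0.3660, -0.2137, 0.9058] o=[0.7360, -0.5791, 1.1527] → [-0.2856, -0.0166, -0.1193, -0.3660, -0.2137, 0.9058]
V = J·q̇ = [-0.0308, 0.0191, -0.2987, -0.6394, 0.4160, -0.4840]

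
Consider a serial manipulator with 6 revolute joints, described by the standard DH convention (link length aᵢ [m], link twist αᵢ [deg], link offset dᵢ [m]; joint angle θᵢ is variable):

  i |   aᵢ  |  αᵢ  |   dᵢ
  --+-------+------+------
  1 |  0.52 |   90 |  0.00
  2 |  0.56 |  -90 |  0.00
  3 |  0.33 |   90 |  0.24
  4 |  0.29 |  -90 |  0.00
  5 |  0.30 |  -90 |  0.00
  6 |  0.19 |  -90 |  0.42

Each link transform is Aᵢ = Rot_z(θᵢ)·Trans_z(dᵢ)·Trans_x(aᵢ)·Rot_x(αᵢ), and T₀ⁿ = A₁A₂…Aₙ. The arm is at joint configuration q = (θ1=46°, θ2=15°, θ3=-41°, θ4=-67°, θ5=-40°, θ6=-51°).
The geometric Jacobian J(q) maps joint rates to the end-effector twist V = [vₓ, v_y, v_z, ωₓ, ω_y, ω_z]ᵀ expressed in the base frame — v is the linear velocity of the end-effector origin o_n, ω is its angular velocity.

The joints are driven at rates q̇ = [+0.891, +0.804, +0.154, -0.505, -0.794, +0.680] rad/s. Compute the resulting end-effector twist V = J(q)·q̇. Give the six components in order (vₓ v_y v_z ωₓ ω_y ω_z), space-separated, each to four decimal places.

o_n = [1.6167, 0.9654, -0.1841]
J₁: ẑ×o_n = [-0.9654, 1.6167, 0.0000], ω = ẑ
J2: z=[0.7193, -0.6947, 0.0000] o=[0.3612, 0.3741, 0.0000] → [0.1279, 0.1324, 1.2975, 0.7193, -0.6947, 0.0000]
J3: z=[-0.1798, -0.1862, 0.9659] o=[0.7370, 0.7632, 0.1449] → [-0.1341, 0.7906, 0.1274, -0.1798, -0.1862, 0.9659]
J4: z=[0.1027, -0.9801, -0.1698] o=[1.0167, 0.7411, 0.4412] → [0.6509, -0.0377, 0.6111, 0.1027, -0.9801, -0.1698]
J5: z=[0.8303, -0.0095, 0.5572] o=[1.1755, 0.7986, 0.2055] → [-0.0892, 0.5693, 0.1427, 0.8303, -0.0095, 0.5572]
J6: z=[0.2734, 0.8782, -0.3924] o=[1.3212, 0.6552, -0.0140] → [-0.0276, -0.0695, -0.1747, 0.2734, 0.8782, -0.3924]
V = J·q̇ = [-1.0547, 1.1885, 0.5221, 0.0255, 0.5125, 0.4162]

-1.0547 1.1885 0.5221 0.0255 0.5125 0.4162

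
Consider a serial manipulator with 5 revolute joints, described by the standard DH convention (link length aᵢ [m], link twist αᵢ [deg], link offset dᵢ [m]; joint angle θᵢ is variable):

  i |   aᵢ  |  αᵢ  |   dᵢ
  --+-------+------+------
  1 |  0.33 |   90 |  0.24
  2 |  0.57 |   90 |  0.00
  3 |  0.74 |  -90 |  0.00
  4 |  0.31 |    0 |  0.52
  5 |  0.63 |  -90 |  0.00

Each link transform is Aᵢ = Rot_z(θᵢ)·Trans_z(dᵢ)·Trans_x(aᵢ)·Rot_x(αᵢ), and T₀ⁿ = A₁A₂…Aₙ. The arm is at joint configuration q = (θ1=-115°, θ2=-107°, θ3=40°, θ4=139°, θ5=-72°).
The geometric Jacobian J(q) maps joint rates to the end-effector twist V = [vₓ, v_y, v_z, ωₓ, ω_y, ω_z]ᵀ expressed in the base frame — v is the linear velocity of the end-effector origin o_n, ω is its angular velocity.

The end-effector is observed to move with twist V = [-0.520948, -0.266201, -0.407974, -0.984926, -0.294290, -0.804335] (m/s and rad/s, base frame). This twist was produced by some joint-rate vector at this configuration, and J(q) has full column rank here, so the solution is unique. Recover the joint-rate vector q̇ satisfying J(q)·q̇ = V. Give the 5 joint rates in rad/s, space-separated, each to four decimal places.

o_n = [-1.1549, -0.3901, -0.7655]
J₁: ẑ×o_n = [0.3901, -1.1549, 0.0000], ω = ẑ
J2: z=[-0.9063, 0.4226, 0.0000] o=[-0.1395, -0.2991, 0.2400] → [-0.4249, -0.9113, 0.5117, -0.9063, 0.4226, 0.0000]
J3: z=[0.4042, 0.8667, 0.2924] o=[-0.0690, -0.1480, -0.3051] → [-0.3283, -0.1314, 0.8433, 0.4042, 0.8667, 0.2924]
J4: z=[-0.7737, 0.1534, 0.6147] o=[-0.4301, 0.2032, -0.8472] → [0.3772, -0.3824, 0.5703, -0.7737, 0.1534, 0.6147]
J5: z=[-0.7737, 0.1534, 0.6147] o=[-0.8005, -0.0043, -0.4156] → [0.1835, -0.4886, 0.3529, -0.7737, 0.1534, 0.6147]
q̇ = J⁺·V = [-0.4080, 0.9820, -0.7690, -0.7520, 0.4730]

-0.4080 0.9820 -0.7690 -0.7520 0.4730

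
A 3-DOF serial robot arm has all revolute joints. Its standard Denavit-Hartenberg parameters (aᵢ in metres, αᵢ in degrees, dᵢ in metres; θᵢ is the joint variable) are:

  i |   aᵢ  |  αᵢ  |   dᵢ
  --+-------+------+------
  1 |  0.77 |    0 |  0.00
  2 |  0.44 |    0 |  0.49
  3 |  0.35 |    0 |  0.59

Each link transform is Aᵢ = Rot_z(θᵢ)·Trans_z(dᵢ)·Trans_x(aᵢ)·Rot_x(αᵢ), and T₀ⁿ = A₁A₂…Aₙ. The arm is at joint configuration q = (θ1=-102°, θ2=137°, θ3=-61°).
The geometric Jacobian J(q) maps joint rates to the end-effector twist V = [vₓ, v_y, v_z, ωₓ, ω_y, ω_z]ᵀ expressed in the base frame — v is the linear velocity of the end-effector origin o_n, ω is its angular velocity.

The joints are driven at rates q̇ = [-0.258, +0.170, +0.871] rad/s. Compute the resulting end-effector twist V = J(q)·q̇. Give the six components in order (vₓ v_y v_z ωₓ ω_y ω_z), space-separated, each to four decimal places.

o_n = [0.5149, -0.6542, 1.0800]
J₁: ẑ×o_n = [0.6542, 0.5149, -0.0000], ω = ẑ
J2: z=[0.0000, 0.0000, 1.0000] o=[-0.1601, -0.7532, 0.0000] → [-0.0989, 0.6750, 0.0000, 0.0000, 0.0000, 1.0000]
J3: z=[0.0000, 0.0000, 1.0000] o=[0.2003, -0.5008, 0.4900] → [0.1534, 0.3146, -0.0000, 0.0000, 0.0000, 1.0000]
V = J·q̇ = [-0.0520, 0.2559, 0.0000, 0.0000, 0.0000, 0.7830]

-0.0520 0.2559 0.0000 0.0000 0.0000 0.7830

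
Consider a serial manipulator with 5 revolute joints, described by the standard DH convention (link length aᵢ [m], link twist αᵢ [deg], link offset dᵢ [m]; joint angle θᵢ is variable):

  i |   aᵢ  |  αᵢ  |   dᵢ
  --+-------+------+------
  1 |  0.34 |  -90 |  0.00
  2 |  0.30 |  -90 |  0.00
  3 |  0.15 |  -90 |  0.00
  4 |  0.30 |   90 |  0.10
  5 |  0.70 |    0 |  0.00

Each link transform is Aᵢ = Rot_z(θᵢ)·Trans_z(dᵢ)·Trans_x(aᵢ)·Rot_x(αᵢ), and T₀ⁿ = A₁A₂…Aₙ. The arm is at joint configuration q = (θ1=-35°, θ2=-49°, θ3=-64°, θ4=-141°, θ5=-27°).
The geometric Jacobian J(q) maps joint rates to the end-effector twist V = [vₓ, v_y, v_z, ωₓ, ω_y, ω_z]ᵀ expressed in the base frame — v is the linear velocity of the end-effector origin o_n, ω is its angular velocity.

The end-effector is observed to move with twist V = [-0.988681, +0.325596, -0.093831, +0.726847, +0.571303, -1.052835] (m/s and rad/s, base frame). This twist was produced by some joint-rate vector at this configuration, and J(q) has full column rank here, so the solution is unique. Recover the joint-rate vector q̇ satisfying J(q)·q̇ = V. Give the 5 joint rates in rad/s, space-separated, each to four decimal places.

-0.6130 0.2450 -0.1350 -0.4210 -0.8050

o_n = [0.3222, -0.7321, -0.4906]
J₁: ẑ×o_n = [0.7321, 0.3222, -0.0000], ω = ẑ
J2: z=[0.5736, 0.8192, 0.0000] o=[0.2785, -0.1950, 0.0000] → [-0.4018, 0.2814, -0.3438, 0.5736, 0.8192, 0.0000]
J3: z=[0.6182, -0.4329, -0.6561] o=[0.4397, -0.3079, 0.2264] → [0.0321, 0.5204, -0.3131, 0.6182, -0.4329, -0.6561]
J4: z=[0.2316, -0.6973, 0.6783] o=[0.5524, -0.2222, 0.2760] → [0.8804, 0.0213, -0.2786, 0.2316, -0.6973, 0.6783]
J5: z=[-0.9531, -0.0231, 0.3016] o=[0.5172, -0.5069, 0.1429] → [0.0826, -0.6626, 0.2102, -0.9531, -0.0231, 0.3016]
q̇ = J⁺·V = [-0.6130, 0.2450, -0.1350, -0.4210, -0.8050]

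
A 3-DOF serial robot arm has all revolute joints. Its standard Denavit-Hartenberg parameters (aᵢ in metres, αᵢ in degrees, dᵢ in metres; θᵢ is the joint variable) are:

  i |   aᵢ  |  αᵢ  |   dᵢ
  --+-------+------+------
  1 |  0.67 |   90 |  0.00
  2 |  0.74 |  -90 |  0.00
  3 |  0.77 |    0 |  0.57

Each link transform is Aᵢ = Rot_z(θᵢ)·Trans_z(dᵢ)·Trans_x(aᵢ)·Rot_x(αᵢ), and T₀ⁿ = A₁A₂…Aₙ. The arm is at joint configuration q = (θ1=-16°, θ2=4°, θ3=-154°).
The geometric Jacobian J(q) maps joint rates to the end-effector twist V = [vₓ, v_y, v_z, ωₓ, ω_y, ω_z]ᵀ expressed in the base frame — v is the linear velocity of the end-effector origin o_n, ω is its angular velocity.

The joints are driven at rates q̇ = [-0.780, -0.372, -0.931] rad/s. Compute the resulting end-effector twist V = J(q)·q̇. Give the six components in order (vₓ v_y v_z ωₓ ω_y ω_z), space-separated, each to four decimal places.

-0.3181 0.2113 -0.0249 0.1650 0.3397 -1.7087

o_n = [0.5587, -0.5114, 0.5720]
J₁: ẑ×o_n = [0.5114, 0.5587, -0.0000], ω = ẑ
J2: z=[-0.2756, -0.9613, 0.0000] o=[0.6440, -0.1847, 0.0000] → [-0.5498, 0.1577, 0.0081, -0.2756, -0.9613, 0.0000]
J3: z=[-0.0671, 0.0192, 0.9976] o=[1.3536, -0.3882, 0.0516] → [0.1329, -0.7581, 0.0235, -0.0671, 0.0192, 0.9976]
V = J·q̇ = [-0.3181, 0.2113, -0.0249, 0.1650, 0.3397, -1.7087]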